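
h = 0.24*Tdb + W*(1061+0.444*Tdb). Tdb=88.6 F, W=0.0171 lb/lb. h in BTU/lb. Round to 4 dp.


h = 0.24*88.6 + 0.0171*(1061+0.444*88.6) = 40.0798 BTU/lb

40.0798 BTU/lb


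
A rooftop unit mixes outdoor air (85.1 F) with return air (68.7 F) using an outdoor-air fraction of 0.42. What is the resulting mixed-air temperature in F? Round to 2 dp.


T_mix = 0.42*85.1 + 0.58*68.7 = 75.59 F

75.59 F


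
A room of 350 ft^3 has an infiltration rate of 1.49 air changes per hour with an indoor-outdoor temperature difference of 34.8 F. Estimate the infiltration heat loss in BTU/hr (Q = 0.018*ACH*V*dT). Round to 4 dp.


Q = 0.018 * 1.49 * 350 * 34.8 = 326.6676 BTU/hr

326.6676 BTU/hr


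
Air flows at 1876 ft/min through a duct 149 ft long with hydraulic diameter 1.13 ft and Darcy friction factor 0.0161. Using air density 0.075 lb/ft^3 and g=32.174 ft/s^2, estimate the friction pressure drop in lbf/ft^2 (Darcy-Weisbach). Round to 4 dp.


v_fps = 1876/60 = 31.2667 ft/s
dp = 0.0161*(149/1.13)*0.075*31.2667^2/(2*32.174) = 2.4189 lbf/ft^2

2.4189 lbf/ft^2


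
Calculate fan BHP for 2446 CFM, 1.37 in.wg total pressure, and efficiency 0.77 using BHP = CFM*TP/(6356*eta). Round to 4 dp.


BHP = 2446 * 1.37 / (6356 * 0.77) = 0.6847 hp

0.6847 hp


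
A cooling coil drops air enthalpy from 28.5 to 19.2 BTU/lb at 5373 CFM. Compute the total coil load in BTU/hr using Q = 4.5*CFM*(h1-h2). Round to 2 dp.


Q = 4.5 * 5373 * (28.5 - 19.2) = 224860.05 BTU/hr

224860.05 BTU/hr


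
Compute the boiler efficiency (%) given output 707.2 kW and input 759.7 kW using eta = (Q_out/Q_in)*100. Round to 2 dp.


eta = (707.2/759.7)*100 = 93.09 %

93.09 %


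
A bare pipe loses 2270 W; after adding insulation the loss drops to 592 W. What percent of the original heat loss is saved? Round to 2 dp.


Savings = ((2270-592)/2270)*100 = 73.92 %

73.92 %


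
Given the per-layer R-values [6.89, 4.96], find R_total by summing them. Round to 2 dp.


R_total = 6.89 + 4.96 = 11.85

11.85


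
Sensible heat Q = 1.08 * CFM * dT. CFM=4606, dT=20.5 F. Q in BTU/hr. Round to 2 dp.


Q = 1.08 * 4606 * 20.5 = 101976.84 BTU/hr

101976.84 BTU/hr


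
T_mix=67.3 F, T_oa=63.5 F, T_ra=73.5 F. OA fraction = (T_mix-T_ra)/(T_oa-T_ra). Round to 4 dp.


frac = (67.3 - 73.5) / (63.5 - 73.5) = 0.6200

0.6200


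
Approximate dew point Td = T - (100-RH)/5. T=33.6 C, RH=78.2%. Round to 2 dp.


Td = 33.6 - (100-78.2)/5 = 29.24 C

29.24 C


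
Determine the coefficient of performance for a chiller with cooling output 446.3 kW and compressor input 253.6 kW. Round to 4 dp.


COP = 446.3 / 253.6 = 1.7599

1.7599


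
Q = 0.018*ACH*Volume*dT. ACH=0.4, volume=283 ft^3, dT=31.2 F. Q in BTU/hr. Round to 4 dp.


Q = 0.018 * 0.4 * 283 * 31.2 = 63.5731 BTU/hr

63.5731 BTU/hr


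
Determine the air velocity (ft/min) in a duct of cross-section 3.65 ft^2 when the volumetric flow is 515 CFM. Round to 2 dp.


V = 515 / 3.65 = 141.10 ft/min

141.10 ft/min


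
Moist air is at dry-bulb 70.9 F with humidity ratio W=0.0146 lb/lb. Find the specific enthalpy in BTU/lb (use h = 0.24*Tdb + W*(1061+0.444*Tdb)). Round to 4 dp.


h = 0.24*70.9 + 0.0146*(1061+0.444*70.9) = 32.9662 BTU/lb

32.9662 BTU/lb


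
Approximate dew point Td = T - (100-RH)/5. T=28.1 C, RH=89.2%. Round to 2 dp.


Td = 28.1 - (100-89.2)/5 = 25.94 C

25.94 C


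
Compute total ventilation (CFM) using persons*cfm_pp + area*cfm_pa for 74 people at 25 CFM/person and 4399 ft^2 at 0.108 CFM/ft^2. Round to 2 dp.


Total = 74*25 + 4399*0.108 = 2325.09 CFM

2325.09 CFM


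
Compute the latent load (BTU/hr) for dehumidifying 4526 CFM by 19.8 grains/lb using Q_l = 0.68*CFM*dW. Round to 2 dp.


Q = 0.68 * 4526 * 19.8 = 60938.06 BTU/hr

60938.06 BTU/hr


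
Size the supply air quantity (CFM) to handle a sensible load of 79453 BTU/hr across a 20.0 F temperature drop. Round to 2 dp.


CFM = 79453 / (1.08 * 20.0) = 3678.38

3678.38 CFM


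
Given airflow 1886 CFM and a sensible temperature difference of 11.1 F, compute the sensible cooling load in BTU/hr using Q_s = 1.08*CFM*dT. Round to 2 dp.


Q = 1.08 * 1886 * 11.1 = 22609.37 BTU/hr

22609.37 BTU/hr


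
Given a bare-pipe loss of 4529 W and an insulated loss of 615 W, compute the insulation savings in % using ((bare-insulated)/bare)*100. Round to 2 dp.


Savings = ((4529-615)/4529)*100 = 86.42 %

86.42 %


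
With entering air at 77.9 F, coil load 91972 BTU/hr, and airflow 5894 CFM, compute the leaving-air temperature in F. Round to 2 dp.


dT = 91972/(1.08*5894) = 14.4485
T_leave = 77.9 - 14.4485 = 63.45 F

63.45 F


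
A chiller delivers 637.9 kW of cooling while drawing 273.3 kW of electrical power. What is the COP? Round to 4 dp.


COP = 637.9 / 273.3 = 2.3341

2.3341


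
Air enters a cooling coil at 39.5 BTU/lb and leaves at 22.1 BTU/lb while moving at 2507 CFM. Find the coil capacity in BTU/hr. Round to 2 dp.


Q = 4.5 * 2507 * (39.5 - 22.1) = 196298.10 BTU/hr

196298.10 BTU/hr


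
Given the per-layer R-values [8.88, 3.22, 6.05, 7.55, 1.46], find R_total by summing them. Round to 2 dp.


R_total = 8.88 + 3.22 + 6.05 + 7.55 + 1.46 = 27.16

27.16


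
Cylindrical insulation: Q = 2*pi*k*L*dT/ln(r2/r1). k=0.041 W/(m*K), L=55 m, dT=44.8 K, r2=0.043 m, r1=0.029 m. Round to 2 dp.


Q = 2*pi*0.041*55*44.8/ln(0.043/0.029) = 1611.44 W

1611.44 W


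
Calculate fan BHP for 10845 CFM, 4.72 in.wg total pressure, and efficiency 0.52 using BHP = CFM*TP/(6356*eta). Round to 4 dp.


BHP = 10845 * 4.72 / (6356 * 0.52) = 15.4876 hp

15.4876 hp


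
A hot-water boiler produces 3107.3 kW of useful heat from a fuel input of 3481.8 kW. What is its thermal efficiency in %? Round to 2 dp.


eta = (3107.3/3481.8)*100 = 89.24 %

89.24 %


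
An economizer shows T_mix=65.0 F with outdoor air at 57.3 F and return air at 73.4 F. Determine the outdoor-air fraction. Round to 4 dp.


frac = (65.0 - 73.4) / (57.3 - 73.4) = 0.5217

0.5217


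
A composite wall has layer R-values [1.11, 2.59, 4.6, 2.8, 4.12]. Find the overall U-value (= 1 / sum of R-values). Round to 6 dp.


R_total = 1.11 + 2.59 + 4.6 + 2.8 + 4.12 = 15.22
U = 1/15.22 = 0.065703

0.065703


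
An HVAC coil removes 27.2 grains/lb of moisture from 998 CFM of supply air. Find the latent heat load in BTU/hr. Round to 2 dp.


Q = 0.68 * 998 * 27.2 = 18459.01 BTU/hr

18459.01 BTU/hr


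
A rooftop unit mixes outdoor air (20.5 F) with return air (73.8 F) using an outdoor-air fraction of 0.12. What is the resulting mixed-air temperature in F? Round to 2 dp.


T_mix = 0.12*20.5 + 0.88*73.8 = 67.40 F

67.40 F


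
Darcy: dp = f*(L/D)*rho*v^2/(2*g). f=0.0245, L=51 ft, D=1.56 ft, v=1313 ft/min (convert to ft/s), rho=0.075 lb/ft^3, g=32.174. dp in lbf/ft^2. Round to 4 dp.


v_fps = 1313/60 = 21.8833 ft/s
dp = 0.0245*(51/1.56)*0.075*21.8833^2/(2*32.174) = 0.4471 lbf/ft^2

0.4471 lbf/ft^2


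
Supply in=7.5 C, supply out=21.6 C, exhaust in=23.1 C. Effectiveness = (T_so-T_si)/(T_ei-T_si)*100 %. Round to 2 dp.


eff = (21.6-7.5)/(23.1-7.5)*100 = 90.38 %

90.38 %


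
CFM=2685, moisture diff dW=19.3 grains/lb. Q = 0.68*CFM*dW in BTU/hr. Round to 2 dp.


Q = 0.68 * 2685 * 19.3 = 35237.94 BTU/hr

35237.94 BTU/hr


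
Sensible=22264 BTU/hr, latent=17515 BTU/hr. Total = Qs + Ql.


Qt = 22264 + 17515 = 39779 BTU/hr

39779 BTU/hr


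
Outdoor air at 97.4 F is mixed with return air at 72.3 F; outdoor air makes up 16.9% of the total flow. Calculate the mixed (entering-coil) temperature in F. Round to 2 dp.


T_mix = 72.3 + (16.9/100)*(97.4-72.3) = 76.54 F

76.54 F


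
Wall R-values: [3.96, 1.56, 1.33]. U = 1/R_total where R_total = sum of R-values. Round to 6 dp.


R_total = 3.96 + 1.56 + 1.33 = 6.85
U = 1/6.85 = 0.145985

0.145985


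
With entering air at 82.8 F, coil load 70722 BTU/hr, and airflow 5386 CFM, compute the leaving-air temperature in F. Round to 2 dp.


dT = 70722/(1.08*5386) = 12.1581
T_leave = 82.8 - 12.1581 = 70.64 F

70.64 F


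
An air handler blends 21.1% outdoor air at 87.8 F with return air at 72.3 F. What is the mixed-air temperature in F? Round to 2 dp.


T_mix = 72.3 + (21.1/100)*(87.8-72.3) = 75.57 F

75.57 F


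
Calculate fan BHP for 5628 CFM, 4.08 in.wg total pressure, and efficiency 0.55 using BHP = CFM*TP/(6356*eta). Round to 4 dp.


BHP = 5628 * 4.08 / (6356 * 0.55) = 6.5685 hp

6.5685 hp


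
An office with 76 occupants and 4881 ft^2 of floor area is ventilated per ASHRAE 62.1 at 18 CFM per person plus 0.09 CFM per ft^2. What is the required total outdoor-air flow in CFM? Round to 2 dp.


Total = 76*18 + 4881*0.09 = 1807.29 CFM

1807.29 CFM


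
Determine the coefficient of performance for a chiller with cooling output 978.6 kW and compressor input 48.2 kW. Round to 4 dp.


COP = 978.6 / 48.2 = 20.3029

20.3029


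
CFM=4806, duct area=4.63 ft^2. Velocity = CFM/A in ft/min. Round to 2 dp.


V = 4806 / 4.63 = 1038.01 ft/min

1038.01 ft/min


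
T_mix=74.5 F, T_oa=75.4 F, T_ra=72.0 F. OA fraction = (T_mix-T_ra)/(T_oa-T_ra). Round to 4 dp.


frac = (74.5 - 72.0) / (75.4 - 72.0) = 0.7353

0.7353


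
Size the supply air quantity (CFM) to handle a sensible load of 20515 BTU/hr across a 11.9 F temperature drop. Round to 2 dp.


CFM = 20515 / (1.08 * 11.9) = 1596.25

1596.25 CFM


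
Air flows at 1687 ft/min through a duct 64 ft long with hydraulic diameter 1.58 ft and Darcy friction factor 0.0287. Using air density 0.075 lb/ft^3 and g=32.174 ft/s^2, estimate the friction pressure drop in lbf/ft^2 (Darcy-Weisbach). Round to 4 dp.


v_fps = 1687/60 = 28.1167 ft/s
dp = 0.0287*(64/1.58)*0.075*28.1167^2/(2*32.174) = 1.0712 lbf/ft^2

1.0712 lbf/ft^2


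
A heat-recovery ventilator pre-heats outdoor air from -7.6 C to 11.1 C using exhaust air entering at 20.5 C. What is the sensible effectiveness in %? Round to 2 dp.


eff = (11.1-(-7.6))/(20.5-(-7.6))*100 = 66.55 %

66.55 %


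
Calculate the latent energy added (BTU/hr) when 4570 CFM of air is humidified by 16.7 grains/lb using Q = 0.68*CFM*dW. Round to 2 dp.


Q = 0.68 * 4570 * 16.7 = 51896.92 BTU/hr

51896.92 BTU/hr


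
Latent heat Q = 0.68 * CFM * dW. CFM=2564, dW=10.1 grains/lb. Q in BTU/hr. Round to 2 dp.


Q = 0.68 * 2564 * 10.1 = 17609.55 BTU/hr

17609.55 BTU/hr


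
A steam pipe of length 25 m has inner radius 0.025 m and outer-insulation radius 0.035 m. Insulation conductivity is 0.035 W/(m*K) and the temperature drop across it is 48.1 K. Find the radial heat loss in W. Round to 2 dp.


Q = 2*pi*0.035*25*48.1/ln(0.035/0.025) = 785.93 W

785.93 W


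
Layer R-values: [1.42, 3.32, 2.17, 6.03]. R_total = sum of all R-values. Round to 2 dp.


R_total = 1.42 + 3.32 + 2.17 + 6.03 = 12.94

12.94


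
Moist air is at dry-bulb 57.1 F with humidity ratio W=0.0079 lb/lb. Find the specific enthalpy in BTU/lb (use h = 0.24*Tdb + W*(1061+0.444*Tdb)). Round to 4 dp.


h = 0.24*57.1 + 0.0079*(1061+0.444*57.1) = 22.2862 BTU/lb

22.2862 BTU/lb


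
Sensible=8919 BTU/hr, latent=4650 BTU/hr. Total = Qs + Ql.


Qt = 8919 + 4650 = 13569 BTU/hr

13569 BTU/hr


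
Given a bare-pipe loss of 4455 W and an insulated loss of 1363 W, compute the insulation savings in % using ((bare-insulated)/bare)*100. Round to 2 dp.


Savings = ((4455-1363)/4455)*100 = 69.41 %

69.41 %


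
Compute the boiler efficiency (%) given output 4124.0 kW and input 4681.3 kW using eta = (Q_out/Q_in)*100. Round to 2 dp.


eta = (4124.0/4681.3)*100 = 88.10 %

88.10 %


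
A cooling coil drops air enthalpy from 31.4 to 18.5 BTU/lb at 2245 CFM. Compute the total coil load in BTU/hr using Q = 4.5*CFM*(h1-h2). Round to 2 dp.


Q = 4.5 * 2245 * (31.4 - 18.5) = 130322.25 BTU/hr

130322.25 BTU/hr


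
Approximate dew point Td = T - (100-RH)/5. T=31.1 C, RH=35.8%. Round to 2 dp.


Td = 31.1 - (100-35.8)/5 = 18.26 C

18.26 C


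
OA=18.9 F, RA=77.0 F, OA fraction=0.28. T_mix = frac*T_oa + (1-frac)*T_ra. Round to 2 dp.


T_mix = 0.28*18.9 + 0.72*77.0 = 60.73 F

60.73 F


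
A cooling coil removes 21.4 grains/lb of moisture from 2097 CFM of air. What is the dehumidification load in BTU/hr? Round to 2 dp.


Q = 0.68 * 2097 * 21.4 = 30515.54 BTU/hr

30515.54 BTU/hr


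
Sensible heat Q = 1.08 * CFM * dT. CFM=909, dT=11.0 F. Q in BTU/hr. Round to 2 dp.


Q = 1.08 * 909 * 11.0 = 10798.92 BTU/hr

10798.92 BTU/hr


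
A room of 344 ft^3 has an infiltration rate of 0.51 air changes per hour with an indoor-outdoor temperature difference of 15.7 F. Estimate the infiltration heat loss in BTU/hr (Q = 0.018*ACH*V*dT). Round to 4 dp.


Q = 0.018 * 0.51 * 344 * 15.7 = 49.5793 BTU/hr

49.5793 BTU/hr


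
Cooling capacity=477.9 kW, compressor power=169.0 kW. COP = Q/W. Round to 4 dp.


COP = 477.9 / 169.0 = 2.8278

2.8278


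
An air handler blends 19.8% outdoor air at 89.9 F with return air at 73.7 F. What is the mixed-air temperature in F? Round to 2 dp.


T_mix = 73.7 + (19.8/100)*(89.9-73.7) = 76.91 F

76.91 F


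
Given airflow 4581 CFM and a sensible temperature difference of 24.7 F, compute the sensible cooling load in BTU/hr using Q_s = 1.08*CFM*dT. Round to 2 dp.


Q = 1.08 * 4581 * 24.7 = 122202.76 BTU/hr

122202.76 BTU/hr


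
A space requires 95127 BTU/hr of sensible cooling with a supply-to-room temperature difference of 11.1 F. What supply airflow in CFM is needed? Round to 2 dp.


CFM = 95127 / (1.08 * 11.1) = 7935.19

7935.19 CFM


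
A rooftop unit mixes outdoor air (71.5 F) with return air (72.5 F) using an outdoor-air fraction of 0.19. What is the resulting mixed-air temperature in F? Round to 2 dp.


T_mix = 0.19*71.5 + 0.81*72.5 = 72.31 F

72.31 F


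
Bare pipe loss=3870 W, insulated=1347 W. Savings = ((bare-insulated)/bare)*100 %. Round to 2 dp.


Savings = ((3870-1347)/3870)*100 = 65.19 %

65.19 %


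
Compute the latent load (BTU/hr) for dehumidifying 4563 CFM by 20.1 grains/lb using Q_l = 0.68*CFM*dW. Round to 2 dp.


Q = 0.68 * 4563 * 20.1 = 62367.08 BTU/hr

62367.08 BTU/hr


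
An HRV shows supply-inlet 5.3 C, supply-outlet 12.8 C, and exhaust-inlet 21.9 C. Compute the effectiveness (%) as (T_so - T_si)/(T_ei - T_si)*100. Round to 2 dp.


eff = (12.8-5.3)/(21.9-5.3)*100 = 45.18 %

45.18 %


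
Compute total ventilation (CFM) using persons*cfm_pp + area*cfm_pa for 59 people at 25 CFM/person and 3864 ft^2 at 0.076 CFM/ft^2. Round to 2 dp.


Total = 59*25 + 3864*0.076 = 1768.66 CFM

1768.66 CFM


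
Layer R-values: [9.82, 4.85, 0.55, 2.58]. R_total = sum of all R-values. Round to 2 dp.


R_total = 9.82 + 4.85 + 0.55 + 2.58 = 17.80

17.80


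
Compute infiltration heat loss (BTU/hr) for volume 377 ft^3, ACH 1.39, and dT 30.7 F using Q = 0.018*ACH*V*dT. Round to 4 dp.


Q = 0.018 * 1.39 * 377 * 30.7 = 289.5790 BTU/hr

289.5790 BTU/hr


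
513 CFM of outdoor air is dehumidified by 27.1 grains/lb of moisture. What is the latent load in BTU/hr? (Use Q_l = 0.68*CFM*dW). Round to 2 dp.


Q = 0.68 * 513 * 27.1 = 9453.56 BTU/hr

9453.56 BTU/hr


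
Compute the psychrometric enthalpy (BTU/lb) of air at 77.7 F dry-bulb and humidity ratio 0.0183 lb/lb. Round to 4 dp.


h = 0.24*77.7 + 0.0183*(1061+0.444*77.7) = 38.6956 BTU/lb

38.6956 BTU/lb


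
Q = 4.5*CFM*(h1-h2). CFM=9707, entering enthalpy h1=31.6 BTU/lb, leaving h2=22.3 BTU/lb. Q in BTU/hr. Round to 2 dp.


Q = 4.5 * 9707 * (31.6 - 22.3) = 406237.95 BTU/hr

406237.95 BTU/hr


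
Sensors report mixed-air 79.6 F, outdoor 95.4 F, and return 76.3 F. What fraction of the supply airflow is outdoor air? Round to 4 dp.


frac = (79.6 - 76.3) / (95.4 - 76.3) = 0.1728

0.1728


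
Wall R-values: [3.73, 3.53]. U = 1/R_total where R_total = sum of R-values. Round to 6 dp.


R_total = 3.73 + 3.53 = 7.26
U = 1/7.26 = 0.137741

0.137741


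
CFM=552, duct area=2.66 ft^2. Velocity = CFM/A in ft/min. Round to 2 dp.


V = 552 / 2.66 = 207.52 ft/min

207.52 ft/min


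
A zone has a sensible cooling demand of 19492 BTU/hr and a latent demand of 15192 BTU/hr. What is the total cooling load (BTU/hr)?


Qt = 19492 + 15192 = 34684 BTU/hr

34684 BTU/hr


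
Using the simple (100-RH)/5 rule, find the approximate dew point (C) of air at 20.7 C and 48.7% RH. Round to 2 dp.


Td = 20.7 - (100-48.7)/5 = 10.44 C

10.44 C


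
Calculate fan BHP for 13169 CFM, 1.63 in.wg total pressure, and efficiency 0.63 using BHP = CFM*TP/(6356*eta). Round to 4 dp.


BHP = 13169 * 1.63 / (6356 * 0.63) = 5.3606 hp

5.3606 hp


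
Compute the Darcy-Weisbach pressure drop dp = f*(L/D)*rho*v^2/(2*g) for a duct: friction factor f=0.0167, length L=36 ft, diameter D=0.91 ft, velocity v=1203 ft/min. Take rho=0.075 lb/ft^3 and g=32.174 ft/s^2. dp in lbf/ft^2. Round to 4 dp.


v_fps = 1203/60 = 20.05 ft/s
dp = 0.0167*(36/0.91)*0.075*20.05^2/(2*32.174) = 0.3096 lbf/ft^2

0.3096 lbf/ft^2


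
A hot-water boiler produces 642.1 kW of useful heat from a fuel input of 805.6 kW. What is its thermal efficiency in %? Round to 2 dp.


eta = (642.1/805.6)*100 = 79.70 %

79.70 %


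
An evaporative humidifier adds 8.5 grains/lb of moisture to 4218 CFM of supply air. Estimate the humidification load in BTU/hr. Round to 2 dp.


Q = 0.68 * 4218 * 8.5 = 24380.04 BTU/hr

24380.04 BTU/hr


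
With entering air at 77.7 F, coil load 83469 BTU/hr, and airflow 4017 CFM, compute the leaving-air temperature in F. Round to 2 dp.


dT = 83469/(1.08*4017) = 19.2398
T_leave = 77.7 - 19.2398 = 58.46 F

58.46 F


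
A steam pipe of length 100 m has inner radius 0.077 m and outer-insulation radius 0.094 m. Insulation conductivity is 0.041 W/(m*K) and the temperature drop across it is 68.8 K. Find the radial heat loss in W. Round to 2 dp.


Q = 2*pi*0.041*100*68.8/ln(0.094/0.077) = 8884.49 W

8884.49 W


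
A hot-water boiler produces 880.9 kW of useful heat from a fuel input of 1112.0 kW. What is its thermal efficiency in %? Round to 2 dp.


eta = (880.9/1112.0)*100 = 79.22 %

79.22 %


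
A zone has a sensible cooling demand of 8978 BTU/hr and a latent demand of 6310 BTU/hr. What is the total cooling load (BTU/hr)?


Qt = 8978 + 6310 = 15288 BTU/hr

15288 BTU/hr


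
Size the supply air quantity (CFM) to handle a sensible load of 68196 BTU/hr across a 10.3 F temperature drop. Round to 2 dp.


CFM = 68196 / (1.08 * 10.3) = 6130.53

6130.53 CFM


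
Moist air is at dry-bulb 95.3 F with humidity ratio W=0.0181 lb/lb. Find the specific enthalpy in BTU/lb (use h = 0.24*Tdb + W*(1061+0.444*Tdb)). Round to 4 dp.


h = 0.24*95.3 + 0.0181*(1061+0.444*95.3) = 42.8420 BTU/lb

42.8420 BTU/lb


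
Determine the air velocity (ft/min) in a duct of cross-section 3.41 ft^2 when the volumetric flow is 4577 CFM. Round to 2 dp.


V = 4577 / 3.41 = 1342.23 ft/min

1342.23 ft/min


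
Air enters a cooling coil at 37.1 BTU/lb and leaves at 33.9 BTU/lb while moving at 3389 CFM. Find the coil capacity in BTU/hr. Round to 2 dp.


Q = 4.5 * 3389 * (37.1 - 33.9) = 48801.60 BTU/hr

48801.60 BTU/hr


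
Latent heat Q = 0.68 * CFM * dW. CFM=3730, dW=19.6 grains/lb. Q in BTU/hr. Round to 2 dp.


Q = 0.68 * 3730 * 19.6 = 49713.44 BTU/hr

49713.44 BTU/hr


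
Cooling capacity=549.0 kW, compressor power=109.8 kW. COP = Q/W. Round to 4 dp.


COP = 549.0 / 109.8 = 5.0000

5.0000


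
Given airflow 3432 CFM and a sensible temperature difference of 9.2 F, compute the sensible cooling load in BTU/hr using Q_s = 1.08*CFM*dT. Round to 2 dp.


Q = 1.08 * 3432 * 9.2 = 34100.35 BTU/hr

34100.35 BTU/hr


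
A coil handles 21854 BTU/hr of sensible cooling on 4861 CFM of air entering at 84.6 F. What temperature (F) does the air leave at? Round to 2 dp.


dT = 21854/(1.08*4861) = 4.1628
T_leave = 84.6 - 4.1628 = 80.44 F

80.44 F


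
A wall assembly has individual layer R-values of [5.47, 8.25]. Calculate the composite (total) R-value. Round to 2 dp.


R_total = 5.47 + 8.25 = 13.72

13.72


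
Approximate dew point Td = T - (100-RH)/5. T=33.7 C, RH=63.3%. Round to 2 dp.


Td = 33.7 - (100-63.3)/5 = 26.36 C

26.36 C


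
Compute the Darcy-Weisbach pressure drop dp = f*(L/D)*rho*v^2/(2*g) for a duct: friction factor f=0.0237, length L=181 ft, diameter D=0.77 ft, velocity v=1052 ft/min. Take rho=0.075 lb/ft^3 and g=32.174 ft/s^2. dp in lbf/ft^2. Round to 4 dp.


v_fps = 1052/60 = 17.5333 ft/s
dp = 0.0237*(181/0.77)*0.075*17.5333^2/(2*32.174) = 1.9961 lbf/ft^2

1.9961 lbf/ft^2


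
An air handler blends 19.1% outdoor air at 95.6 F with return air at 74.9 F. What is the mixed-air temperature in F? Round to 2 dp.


T_mix = 74.9 + (19.1/100)*(95.6-74.9) = 78.85 F

78.85 F


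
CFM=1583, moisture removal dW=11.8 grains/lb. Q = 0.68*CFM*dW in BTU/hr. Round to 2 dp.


Q = 0.68 * 1583 * 11.8 = 12701.99 BTU/hr

12701.99 BTU/hr


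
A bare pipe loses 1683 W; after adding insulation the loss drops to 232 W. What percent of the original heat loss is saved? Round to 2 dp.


Savings = ((1683-232)/1683)*100 = 86.22 %

86.22 %


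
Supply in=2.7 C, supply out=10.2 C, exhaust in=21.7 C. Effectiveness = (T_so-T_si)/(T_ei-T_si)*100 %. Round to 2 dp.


eff = (10.2-2.7)/(21.7-2.7)*100 = 39.47 %

39.47 %


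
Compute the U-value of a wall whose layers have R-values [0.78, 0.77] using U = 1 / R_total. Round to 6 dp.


R_total = 0.78 + 0.77 = 1.55
U = 1/1.55 = 0.645161

0.645161


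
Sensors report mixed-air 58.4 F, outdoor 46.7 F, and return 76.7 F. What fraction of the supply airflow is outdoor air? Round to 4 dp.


frac = (58.4 - 76.7) / (46.7 - 76.7) = 0.6100

0.6100


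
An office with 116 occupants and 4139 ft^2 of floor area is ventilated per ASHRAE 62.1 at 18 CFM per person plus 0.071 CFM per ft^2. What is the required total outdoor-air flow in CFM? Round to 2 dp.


Total = 116*18 + 4139*0.071 = 2381.87 CFM

2381.87 CFM


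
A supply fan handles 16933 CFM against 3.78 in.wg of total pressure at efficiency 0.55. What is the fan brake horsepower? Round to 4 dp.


BHP = 16933 * 3.78 / (6356 * 0.55) = 18.3096 hp

18.3096 hp


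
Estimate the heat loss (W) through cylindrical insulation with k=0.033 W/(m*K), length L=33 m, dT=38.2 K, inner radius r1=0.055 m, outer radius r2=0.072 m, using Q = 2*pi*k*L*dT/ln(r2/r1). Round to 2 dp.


Q = 2*pi*0.033*33*38.2/ln(0.072/0.055) = 970.47 W

970.47 W


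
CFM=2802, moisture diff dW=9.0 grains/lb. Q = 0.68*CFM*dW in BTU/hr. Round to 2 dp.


Q = 0.68 * 2802 * 9.0 = 17148.24 BTU/hr

17148.24 BTU/hr


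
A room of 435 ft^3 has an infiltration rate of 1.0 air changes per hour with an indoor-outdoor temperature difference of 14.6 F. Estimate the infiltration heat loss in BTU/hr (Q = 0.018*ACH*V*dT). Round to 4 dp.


Q = 0.018 * 1.0 * 435 * 14.6 = 114.3180 BTU/hr

114.3180 BTU/hr


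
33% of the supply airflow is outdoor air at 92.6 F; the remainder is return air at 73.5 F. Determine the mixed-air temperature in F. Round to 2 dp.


T_mix = 0.33*92.6 + 0.67*73.5 = 79.80 F

79.80 F


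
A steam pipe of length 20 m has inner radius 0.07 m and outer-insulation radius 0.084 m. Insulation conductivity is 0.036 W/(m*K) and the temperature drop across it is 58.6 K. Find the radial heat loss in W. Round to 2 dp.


Q = 2*pi*0.036*20*58.6/ln(0.084/0.07) = 1454.03 W

1454.03 W


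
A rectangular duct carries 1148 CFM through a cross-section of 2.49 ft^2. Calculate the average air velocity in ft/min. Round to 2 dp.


V = 1148 / 2.49 = 461.04 ft/min

461.04 ft/min


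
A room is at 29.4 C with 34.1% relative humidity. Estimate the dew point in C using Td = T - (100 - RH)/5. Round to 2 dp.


Td = 29.4 - (100-34.1)/5 = 16.22 C

16.22 C


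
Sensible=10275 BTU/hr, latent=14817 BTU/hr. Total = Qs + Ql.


Qt = 10275 + 14817 = 25092 BTU/hr

25092 BTU/hr


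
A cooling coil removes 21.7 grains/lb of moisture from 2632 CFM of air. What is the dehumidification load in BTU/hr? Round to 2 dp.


Q = 0.68 * 2632 * 21.7 = 38837.79 BTU/hr

38837.79 BTU/hr


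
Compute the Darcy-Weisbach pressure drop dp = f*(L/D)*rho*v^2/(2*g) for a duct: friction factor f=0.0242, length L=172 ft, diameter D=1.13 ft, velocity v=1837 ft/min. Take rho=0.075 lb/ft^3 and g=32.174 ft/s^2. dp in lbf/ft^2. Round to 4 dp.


v_fps = 1837/60 = 30.6167 ft/s
dp = 0.0242*(172/1.13)*0.075*30.6167^2/(2*32.174) = 4.0245 lbf/ft^2

4.0245 lbf/ft^2


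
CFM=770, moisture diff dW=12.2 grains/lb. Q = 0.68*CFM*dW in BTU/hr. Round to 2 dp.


Q = 0.68 * 770 * 12.2 = 6387.92 BTU/hr

6387.92 BTU/hr


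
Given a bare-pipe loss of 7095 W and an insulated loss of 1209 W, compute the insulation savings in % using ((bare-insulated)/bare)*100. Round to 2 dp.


Savings = ((7095-1209)/7095)*100 = 82.96 %

82.96 %


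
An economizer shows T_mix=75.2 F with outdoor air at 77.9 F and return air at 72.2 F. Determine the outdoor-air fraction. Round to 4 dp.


frac = (75.2 - 72.2) / (77.9 - 72.2) = 0.5263

0.5263


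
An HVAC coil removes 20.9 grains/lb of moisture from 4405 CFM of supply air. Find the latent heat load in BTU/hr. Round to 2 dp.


Q = 0.68 * 4405 * 20.9 = 62603.86 BTU/hr

62603.86 BTU/hr


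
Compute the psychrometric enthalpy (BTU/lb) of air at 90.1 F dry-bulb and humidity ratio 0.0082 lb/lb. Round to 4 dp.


h = 0.24*90.1 + 0.0082*(1061+0.444*90.1) = 30.6522 BTU/lb

30.6522 BTU/lb


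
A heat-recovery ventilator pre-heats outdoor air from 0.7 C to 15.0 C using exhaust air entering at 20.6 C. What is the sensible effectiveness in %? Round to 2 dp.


eff = (15.0-0.7)/(20.6-0.7)*100 = 71.86 %

71.86 %


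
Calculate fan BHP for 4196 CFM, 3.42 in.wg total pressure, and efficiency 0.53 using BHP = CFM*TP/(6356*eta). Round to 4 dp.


BHP = 4196 * 3.42 / (6356 * 0.53) = 4.2599 hp

4.2599 hp


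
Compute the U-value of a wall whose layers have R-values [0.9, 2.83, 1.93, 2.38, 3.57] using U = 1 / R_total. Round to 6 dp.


R_total = 0.9 + 2.83 + 1.93 + 2.38 + 3.57 = 11.61
U = 1/11.61 = 0.086133

0.086133


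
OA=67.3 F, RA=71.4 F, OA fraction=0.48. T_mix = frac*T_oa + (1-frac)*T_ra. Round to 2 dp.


T_mix = 0.48*67.3 + 0.52*71.4 = 69.43 F

69.43 F


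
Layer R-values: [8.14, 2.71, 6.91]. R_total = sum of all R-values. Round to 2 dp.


R_total = 8.14 + 2.71 + 6.91 = 17.76

17.76


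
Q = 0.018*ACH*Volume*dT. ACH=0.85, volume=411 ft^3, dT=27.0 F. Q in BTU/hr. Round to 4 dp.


Q = 0.018 * 0.85 * 411 * 27.0 = 169.7841 BTU/hr

169.7841 BTU/hr


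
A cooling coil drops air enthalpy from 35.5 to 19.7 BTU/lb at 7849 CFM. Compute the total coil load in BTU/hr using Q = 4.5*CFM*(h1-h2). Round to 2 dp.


Q = 4.5 * 7849 * (35.5 - 19.7) = 558063.90 BTU/hr

558063.90 BTU/hr


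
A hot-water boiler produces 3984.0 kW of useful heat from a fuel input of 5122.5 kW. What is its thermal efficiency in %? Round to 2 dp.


eta = (3984.0/5122.5)*100 = 77.77 %

77.77 %


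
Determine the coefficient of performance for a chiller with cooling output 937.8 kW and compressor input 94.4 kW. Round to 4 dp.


COP = 937.8 / 94.4 = 9.9343

9.9343


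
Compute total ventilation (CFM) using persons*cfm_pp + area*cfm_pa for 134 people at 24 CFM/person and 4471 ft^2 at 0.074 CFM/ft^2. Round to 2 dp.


Total = 134*24 + 4471*0.074 = 3546.85 CFM

3546.85 CFM


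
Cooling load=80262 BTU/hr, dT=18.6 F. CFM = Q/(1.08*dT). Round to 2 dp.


CFM = 80262 / (1.08 * 18.6) = 3995.52

3995.52 CFM


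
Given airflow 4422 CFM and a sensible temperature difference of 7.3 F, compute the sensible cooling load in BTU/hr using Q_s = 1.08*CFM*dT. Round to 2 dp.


Q = 1.08 * 4422 * 7.3 = 34863.05 BTU/hr

34863.05 BTU/hr


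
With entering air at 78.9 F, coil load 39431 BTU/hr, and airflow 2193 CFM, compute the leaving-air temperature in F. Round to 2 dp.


dT = 39431/(1.08*2193) = 16.6485
T_leave = 78.9 - 16.6485 = 62.25 F

62.25 F


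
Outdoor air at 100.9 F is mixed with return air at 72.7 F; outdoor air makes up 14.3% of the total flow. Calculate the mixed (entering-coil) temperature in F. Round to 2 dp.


T_mix = 72.7 + (14.3/100)*(100.9-72.7) = 76.73 F

76.73 F


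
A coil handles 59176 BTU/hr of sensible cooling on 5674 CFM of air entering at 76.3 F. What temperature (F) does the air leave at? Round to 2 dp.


dT = 59176/(1.08*5674) = 9.6568
T_leave = 76.3 - 9.6568 = 66.64 F

66.64 F


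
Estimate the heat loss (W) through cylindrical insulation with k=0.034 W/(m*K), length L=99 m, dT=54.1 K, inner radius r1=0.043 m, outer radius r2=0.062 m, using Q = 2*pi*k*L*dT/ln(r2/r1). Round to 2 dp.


Q = 2*pi*0.034*99*54.1/ln(0.062/0.043) = 3126.71 W

3126.71 W


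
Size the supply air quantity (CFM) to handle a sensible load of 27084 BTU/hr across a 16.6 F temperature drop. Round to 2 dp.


CFM = 27084 / (1.08 * 16.6) = 1510.71

1510.71 CFM


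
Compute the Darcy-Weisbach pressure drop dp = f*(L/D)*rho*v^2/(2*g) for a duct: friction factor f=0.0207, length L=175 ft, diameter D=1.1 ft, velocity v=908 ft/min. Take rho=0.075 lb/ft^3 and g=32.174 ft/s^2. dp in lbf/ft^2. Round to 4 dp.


v_fps = 908/60 = 15.1333 ft/s
dp = 0.0207*(175/1.1)*0.075*15.1333^2/(2*32.174) = 0.8790 lbf/ft^2

0.8790 lbf/ft^2


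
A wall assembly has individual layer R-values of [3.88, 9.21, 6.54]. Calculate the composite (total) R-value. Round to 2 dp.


R_total = 3.88 + 9.21 + 6.54 = 19.63

19.63


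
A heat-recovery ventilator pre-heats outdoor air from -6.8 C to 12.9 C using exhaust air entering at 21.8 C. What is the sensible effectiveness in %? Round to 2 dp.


eff = (12.9-(-6.8))/(21.8-(-6.8))*100 = 68.88 %

68.88 %


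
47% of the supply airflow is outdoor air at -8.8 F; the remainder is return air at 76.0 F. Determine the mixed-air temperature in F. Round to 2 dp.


T_mix = 0.47*(-8.8) + 0.53*76.0 = 36.14 F

36.14 F


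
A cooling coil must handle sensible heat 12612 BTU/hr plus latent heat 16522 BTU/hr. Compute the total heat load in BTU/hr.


Qt = 12612 + 16522 = 29134 BTU/hr

29134 BTU/hr


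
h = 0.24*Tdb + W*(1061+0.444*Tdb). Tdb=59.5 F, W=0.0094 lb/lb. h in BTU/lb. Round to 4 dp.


h = 0.24*59.5 + 0.0094*(1061+0.444*59.5) = 24.5017 BTU/lb

24.5017 BTU/lb


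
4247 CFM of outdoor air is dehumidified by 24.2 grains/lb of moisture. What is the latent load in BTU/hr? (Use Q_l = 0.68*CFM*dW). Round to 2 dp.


Q = 0.68 * 4247 * 24.2 = 69888.63 BTU/hr

69888.63 BTU/hr


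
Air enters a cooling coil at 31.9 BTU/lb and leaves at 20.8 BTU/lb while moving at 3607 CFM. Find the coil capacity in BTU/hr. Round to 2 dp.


Q = 4.5 * 3607 * (31.9 - 20.8) = 180169.65 BTU/hr

180169.65 BTU/hr


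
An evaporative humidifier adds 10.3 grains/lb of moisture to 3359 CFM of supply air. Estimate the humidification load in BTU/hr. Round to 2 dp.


Q = 0.68 * 3359 * 10.3 = 23526.44 BTU/hr

23526.44 BTU/hr


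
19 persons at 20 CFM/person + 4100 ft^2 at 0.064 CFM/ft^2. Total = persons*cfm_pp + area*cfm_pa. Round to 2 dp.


Total = 19*20 + 4100*0.064 = 642.40 CFM

642.40 CFM


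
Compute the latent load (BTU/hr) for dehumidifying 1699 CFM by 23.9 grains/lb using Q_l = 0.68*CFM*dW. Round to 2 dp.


Q = 0.68 * 1699 * 23.9 = 27612.15 BTU/hr

27612.15 BTU/hr


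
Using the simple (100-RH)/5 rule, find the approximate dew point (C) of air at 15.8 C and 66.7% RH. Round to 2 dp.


Td = 15.8 - (100-66.7)/5 = 9.14 C

9.14 C


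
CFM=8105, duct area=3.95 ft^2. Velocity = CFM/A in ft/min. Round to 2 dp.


V = 8105 / 3.95 = 2051.90 ft/min

2051.90 ft/min


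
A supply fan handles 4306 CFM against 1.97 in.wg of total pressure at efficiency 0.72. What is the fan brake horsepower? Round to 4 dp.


BHP = 4306 * 1.97 / (6356 * 0.72) = 1.8536 hp

1.8536 hp


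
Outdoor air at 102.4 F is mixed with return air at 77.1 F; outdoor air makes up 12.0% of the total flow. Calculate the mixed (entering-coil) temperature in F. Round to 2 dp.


T_mix = 77.1 + (12.0/100)*(102.4-77.1) = 80.14 F

80.14 F


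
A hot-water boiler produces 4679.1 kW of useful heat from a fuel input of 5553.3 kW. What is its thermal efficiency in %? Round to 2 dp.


eta = (4679.1/5553.3)*100 = 84.26 %

84.26 %


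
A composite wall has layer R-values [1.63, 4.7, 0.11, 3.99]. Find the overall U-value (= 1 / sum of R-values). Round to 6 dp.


R_total = 1.63 + 4.7 + 0.11 + 3.99 = 10.43
U = 1/10.43 = 0.095877

0.095877


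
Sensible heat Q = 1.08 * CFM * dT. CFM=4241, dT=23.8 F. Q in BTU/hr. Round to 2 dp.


Q = 1.08 * 4241 * 23.8 = 109010.66 BTU/hr

109010.66 BTU/hr


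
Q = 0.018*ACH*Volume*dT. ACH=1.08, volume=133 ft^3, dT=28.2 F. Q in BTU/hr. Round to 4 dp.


Q = 0.018 * 1.08 * 133 * 28.2 = 72.9117 BTU/hr

72.9117 BTU/hr


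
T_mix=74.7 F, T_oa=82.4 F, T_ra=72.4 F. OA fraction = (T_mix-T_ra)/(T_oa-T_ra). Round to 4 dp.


frac = (74.7 - 72.4) / (82.4 - 72.4) = 0.2300

0.2300


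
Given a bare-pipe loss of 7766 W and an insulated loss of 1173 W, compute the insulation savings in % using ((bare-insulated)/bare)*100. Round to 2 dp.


Savings = ((7766-1173)/7766)*100 = 84.90 %

84.90 %


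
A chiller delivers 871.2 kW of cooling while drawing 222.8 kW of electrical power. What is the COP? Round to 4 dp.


COP = 871.2 / 222.8 = 3.9102

3.9102


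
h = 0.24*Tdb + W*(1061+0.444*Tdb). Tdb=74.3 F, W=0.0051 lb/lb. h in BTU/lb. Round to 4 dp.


h = 0.24*74.3 + 0.0051*(1061+0.444*74.3) = 23.4113 BTU/lb

23.4113 BTU/lb


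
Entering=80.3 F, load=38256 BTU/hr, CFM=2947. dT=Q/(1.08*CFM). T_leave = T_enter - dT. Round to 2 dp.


dT = 38256/(1.08*2947) = 12.0198
T_leave = 80.3 - 12.0198 = 68.28 F

68.28 F


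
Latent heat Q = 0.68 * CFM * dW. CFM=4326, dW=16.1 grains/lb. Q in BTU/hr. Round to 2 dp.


Q = 0.68 * 4326 * 16.1 = 47361.05 BTU/hr

47361.05 BTU/hr


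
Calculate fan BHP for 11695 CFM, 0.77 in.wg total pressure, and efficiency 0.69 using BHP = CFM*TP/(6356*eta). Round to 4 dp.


BHP = 11695 * 0.77 / (6356 * 0.69) = 2.0533 hp

2.0533 hp


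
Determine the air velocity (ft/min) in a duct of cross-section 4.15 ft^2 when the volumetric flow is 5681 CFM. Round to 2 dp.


V = 5681 / 4.15 = 1368.92 ft/min

1368.92 ft/min


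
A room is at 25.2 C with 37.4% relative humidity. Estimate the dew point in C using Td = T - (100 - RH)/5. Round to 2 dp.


Td = 25.2 - (100-37.4)/5 = 12.68 C

12.68 C


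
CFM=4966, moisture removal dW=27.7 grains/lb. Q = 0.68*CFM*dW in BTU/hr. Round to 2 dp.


Q = 0.68 * 4966 * 27.7 = 93539.58 BTU/hr

93539.58 BTU/hr


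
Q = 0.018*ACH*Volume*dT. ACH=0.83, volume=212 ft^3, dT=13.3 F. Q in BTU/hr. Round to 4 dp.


Q = 0.018 * 0.83 * 212 * 13.3 = 42.1248 BTU/hr

42.1248 BTU/hr


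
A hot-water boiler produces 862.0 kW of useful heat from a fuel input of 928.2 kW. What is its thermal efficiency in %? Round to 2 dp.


eta = (862.0/928.2)*100 = 92.87 %

92.87 %


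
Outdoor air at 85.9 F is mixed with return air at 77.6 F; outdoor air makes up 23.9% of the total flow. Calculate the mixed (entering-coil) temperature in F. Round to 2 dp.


T_mix = 77.6 + (23.9/100)*(85.9-77.6) = 79.58 F

79.58 F


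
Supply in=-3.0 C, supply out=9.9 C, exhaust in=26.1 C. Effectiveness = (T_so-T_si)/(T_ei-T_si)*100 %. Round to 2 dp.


eff = (9.9-(-3.0))/(26.1-(-3.0))*100 = 44.33 %

44.33 %


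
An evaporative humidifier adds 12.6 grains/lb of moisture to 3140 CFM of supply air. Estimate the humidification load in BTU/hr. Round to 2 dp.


Q = 0.68 * 3140 * 12.6 = 26903.52 BTU/hr

26903.52 BTU/hr


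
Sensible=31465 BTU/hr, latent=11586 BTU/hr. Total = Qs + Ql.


Qt = 31465 + 11586 = 43051 BTU/hr

43051 BTU/hr


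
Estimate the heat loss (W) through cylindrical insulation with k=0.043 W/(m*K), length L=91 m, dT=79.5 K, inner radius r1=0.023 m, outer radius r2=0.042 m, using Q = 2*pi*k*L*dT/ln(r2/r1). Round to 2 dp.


Q = 2*pi*0.043*91*79.5/ln(0.042/0.023) = 3245.89 W

3245.89 W


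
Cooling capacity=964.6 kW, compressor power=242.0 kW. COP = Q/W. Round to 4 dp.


COP = 964.6 / 242.0 = 3.9860

3.9860


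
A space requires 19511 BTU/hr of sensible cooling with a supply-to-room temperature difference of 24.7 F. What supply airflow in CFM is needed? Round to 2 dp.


CFM = 19511 / (1.08 * 24.7) = 731.41

731.41 CFM


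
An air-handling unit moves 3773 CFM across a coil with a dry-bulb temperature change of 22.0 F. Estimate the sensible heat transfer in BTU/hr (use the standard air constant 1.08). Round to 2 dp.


Q = 1.08 * 3773 * 22.0 = 89646.48 BTU/hr

89646.48 BTU/hr


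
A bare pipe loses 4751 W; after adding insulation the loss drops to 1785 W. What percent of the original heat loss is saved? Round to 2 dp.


Savings = ((4751-1785)/4751)*100 = 62.43 %

62.43 %


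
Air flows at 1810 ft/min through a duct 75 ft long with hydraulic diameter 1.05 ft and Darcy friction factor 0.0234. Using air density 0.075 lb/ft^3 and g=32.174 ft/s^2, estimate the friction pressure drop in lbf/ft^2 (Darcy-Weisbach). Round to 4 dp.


v_fps = 1810/60 = 30.1667 ft/s
dp = 0.0234*(75/1.05)*0.075*30.1667^2/(2*32.174) = 1.7728 lbf/ft^2

1.7728 lbf/ft^2


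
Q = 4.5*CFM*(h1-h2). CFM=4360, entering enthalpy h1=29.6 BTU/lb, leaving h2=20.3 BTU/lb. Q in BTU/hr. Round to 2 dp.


Q = 4.5 * 4360 * (29.6 - 20.3) = 182466.00 BTU/hr

182466.00 BTU/hr


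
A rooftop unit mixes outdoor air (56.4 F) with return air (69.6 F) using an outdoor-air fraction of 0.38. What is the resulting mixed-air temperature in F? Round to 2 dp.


T_mix = 0.38*56.4 + 0.62*69.6 = 64.58 F

64.58 F


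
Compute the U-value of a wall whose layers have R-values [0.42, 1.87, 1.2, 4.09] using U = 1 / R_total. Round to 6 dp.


R_total = 0.42 + 1.87 + 1.2 + 4.09 = 7.58
U = 1/7.58 = 0.131926

0.131926


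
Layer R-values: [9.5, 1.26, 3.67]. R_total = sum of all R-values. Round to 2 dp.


R_total = 9.5 + 1.26 + 3.67 = 14.43

14.43


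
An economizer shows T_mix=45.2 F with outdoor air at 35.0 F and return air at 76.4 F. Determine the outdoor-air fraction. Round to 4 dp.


frac = (45.2 - 76.4) / (35.0 - 76.4) = 0.7536

0.7536


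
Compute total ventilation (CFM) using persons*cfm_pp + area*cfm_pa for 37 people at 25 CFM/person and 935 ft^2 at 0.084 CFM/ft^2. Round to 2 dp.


Total = 37*25 + 935*0.084 = 1003.54 CFM

1003.54 CFM


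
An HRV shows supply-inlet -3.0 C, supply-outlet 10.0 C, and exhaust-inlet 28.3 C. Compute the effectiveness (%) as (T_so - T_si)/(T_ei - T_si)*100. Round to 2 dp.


eff = (10.0-(-3.0))/(28.3-(-3.0))*100 = 41.53 %

41.53 %


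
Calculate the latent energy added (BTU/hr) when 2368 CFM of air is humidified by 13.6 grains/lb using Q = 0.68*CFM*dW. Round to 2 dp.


Q = 0.68 * 2368 * 13.6 = 21899.26 BTU/hr

21899.26 BTU/hr


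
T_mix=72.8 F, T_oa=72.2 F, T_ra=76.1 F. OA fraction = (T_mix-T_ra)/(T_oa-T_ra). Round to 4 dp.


frac = (72.8 - 76.1) / (72.2 - 76.1) = 0.8462

0.8462


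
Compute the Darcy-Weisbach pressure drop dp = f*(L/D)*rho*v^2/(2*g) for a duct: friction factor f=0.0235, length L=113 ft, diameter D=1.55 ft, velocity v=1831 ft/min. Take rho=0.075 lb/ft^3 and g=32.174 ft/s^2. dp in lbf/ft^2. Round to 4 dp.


v_fps = 1831/60 = 30.5167 ft/s
dp = 0.0235*(113/1.55)*0.075*30.5167^2/(2*32.174) = 1.8596 lbf/ft^2

1.8596 lbf/ft^2


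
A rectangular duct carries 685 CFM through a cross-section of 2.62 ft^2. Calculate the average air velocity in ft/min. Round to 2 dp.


V = 685 / 2.62 = 261.45 ft/min

261.45 ft/min


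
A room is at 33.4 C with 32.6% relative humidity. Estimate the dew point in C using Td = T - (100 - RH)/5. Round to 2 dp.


Td = 33.4 - (100-32.6)/5 = 19.92 C

19.92 C
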